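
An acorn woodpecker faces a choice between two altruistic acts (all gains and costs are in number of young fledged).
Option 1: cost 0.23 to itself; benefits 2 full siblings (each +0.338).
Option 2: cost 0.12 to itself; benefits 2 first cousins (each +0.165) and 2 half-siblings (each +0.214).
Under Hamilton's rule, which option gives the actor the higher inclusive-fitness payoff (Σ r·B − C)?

Option 1: r to a full sibling = 0.5.
Option 1: Σ r·B − C = (2·0.5·0.338) − 0.23 = 0.108.
Option 2: r to a first cousin = 0.125.
Option 2: r to a half-sibling = 0.25.
Option 2: Σ r·B − C = (2·0.125·0.165 + 2·0.25·0.214) − 0.12 = 0.02825.
Option 1 has the higher net inclusive-fitness payoff.

Option 1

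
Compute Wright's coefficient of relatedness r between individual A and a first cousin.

Each parent–offspring link contributes a factor of 1/2, and independent paths through distinct common ancestors add.
First cousins share one grandparent pair — two paths of length 4: r = 2·(1/2)^4 = 1/8.

0.125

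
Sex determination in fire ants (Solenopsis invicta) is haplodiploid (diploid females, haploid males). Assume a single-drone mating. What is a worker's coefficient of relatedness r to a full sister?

0.75

Haplodiploid full sisters inherit their father's entire haploid genome identically (contributing 1/2) and on average half of their mother's contribution (1/2 · 1/2 = 1/4); r = 1/2 + 1/4 = 3/4.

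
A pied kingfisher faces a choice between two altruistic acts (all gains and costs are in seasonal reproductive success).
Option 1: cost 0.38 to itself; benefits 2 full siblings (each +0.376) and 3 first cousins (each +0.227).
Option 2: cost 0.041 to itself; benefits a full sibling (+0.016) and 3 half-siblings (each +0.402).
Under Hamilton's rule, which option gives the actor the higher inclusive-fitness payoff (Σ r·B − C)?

Option 1: r to a full sibling = 0.5.
Option 1: r to a first cousin = 0.125.
Option 1: Σ r·B − C = (2·0.5·0.376 + 3·0.125·0.227) − 0.38 = 0.081125.
Option 2: r to a full sibling = 0.5.
Option 2: r to a half-sibling = 0.25.
Option 2: Σ r·B − C = (1·0.5·0.016 + 3·0.25·0.402) − 0.041 = 0.2685.
Option 2 has the higher net inclusive-fitness payoff.

Option 2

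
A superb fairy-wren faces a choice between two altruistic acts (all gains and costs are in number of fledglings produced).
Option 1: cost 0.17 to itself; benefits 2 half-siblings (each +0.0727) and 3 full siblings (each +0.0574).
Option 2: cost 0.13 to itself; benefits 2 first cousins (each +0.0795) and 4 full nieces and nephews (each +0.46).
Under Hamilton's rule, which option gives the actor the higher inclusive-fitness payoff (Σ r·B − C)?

Option 2

Option 1: r to a half-sibling = 0.25.
Option 1: r to a full sibling = 0.5.
Option 1: Σ r·B − C = (2·0.25·0.0727 + 3·0.5·0.0574) − 0.17 = -0.04755.
Option 2: r to a first cousin = 0.125.
Option 2: r to a full niece or nephew = 0.25.
Option 2: Σ r·B − C = (2·0.125·0.0795 + 4·0.25·0.46) − 0.13 = 0.349875.
Option 2 has the higher net inclusive-fitness payoff.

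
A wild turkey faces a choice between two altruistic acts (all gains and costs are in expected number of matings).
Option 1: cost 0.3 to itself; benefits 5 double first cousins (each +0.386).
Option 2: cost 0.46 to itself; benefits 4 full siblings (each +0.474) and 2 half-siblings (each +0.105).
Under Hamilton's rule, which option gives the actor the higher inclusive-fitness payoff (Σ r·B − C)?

Option 1: r to a double first cousin = 0.25.
Option 1: Σ r·B − C = (5·0.25·0.386) − 0.3 = 0.1825.
Option 2: r to a full sibling = 0.5.
Option 2: r to a half-sibling = 0.25.
Option 2: Σ r·B − C = (4·0.5·0.474 + 2·0.25·0.105) − 0.46 = 0.5405.
Option 2 has the higher net inclusive-fitness payoff.

Option 2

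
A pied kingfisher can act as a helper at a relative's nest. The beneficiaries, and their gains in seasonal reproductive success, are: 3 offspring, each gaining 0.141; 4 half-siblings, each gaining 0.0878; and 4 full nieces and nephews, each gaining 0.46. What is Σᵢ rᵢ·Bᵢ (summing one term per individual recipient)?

r to an offspring = 0.5 (one parent–offspring link: r = (1/2)^1 = 1/2).
r to a half-sibling = 0.25 (half-sibs share one parent — one path of length 2: r = (1/2)^2 = 1/4).
r to a full niece or nephew = 1/4 (full aunt/uncle↔niece/nephew: two paths of length 3 through the shared grandparent pair: r = 2·(1/2)^3 = 1/4).
Summing one r·B term per recipient: 3·0.5·0.141 + 4·0.25·0.0878 + 4·0.25·0.46 = 0.7593.

0.7593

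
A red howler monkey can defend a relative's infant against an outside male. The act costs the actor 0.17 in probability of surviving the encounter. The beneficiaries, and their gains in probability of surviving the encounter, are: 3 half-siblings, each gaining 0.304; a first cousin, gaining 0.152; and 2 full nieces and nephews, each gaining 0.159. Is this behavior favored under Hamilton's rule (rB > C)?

Yes

Hamilton's rule: the trait is favored when the sum of r·B over every recipient exceeds the actor's cost C.
r to a half-sibling = 0.25 (half-sibs share one parent — one path of length 2: r = (1/2)^2 = 1/4).
r to a first cousin = 0.125 (first cousins share one grandparent pair — two paths of length 4: r = 2·(1/2)^4 = 1/8).
r to a full niece or nephew = 0.25 (full aunt/uncle↔niece/nephew: two paths of length 3 through the shared grandparent pair: r = 2·(1/2)^3 = 1/4).
Summing one r·B term per recipient: 3·0.25·0.304 + 1·0.125·0.152 + 2·0.25·0.159 = 0.3265.
0.3265 > 0.17: the indirect benefit exceeds the cost.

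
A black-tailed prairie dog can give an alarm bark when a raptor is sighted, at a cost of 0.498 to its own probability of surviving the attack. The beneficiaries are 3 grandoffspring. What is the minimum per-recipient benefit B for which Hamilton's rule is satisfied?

r to a grandoffspring = 0.25 (two parent–offspring links: r = (1/2)^2 = 1/4).
Hamilton's rule with n recipients of equal r: n·r·B > C, so B > C/(n·r) = 0.498/(3·0.25) = 0.664.

0.664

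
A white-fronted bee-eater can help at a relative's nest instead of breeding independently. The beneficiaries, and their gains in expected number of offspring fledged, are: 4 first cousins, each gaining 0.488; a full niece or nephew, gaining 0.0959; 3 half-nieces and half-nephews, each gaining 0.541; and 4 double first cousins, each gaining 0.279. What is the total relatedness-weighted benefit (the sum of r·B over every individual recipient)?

0.74985

r to a first cousin = 1/8 (first cousins share one grandparent pair — two paths of length 4: r = 2·(1/2)^4 = 1/8).
r to a full niece or nephew = 1/4 (full aunt/uncle↔niece/nephew: two paths of length 3 through the shared grandparent pair: r = 2·(1/2)^3 = 1/4).
r to a half-niece or half-nephew = 1/8 (half-aunt/uncle↔niece/nephew: one path of length 3: r = (1/2)^3 = 1/8).
r to a double first cousin = 0.25 (double first cousins share both grandparent pairs — four paths of length 4: r = 4·(1/2)^4 = 1/4).
Summing one r·B term per recipient: 4·0.125·0.488 + 1·0.25·0.0959 + 3·0.125·0.541 + 4·0.25·0.279 = 0.74985.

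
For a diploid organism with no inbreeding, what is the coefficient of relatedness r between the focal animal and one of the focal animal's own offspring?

Each parent–offspring link contributes a factor of 1/2, and independent paths through distinct common ancestors add.
One parent–offspring link: r = (1/2)^1 = 1/2.

0.5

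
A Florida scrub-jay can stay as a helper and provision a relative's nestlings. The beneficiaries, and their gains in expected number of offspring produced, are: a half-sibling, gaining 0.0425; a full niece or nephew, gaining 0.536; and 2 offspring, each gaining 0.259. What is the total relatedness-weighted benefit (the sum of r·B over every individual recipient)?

r to a half-sibling = 1/4 (half-sibs share one parent — one path of length 2: r = (1/2)^2 = 1/4).
r to a full niece or nephew = 0.25 (full aunt/uncle↔niece/nephew: two paths of length 3 through the shared grandparent pair: r = 2·(1/2)^3 = 1/4).
r to an offspring = 0.5 (one parent–offspring link: r = (1/2)^1 = 1/2).
Summing one r·B term per recipient: 1·0.25·0.0425 + 1·0.25·0.536 + 2·0.5·0.259 = 0.403625.

0.403625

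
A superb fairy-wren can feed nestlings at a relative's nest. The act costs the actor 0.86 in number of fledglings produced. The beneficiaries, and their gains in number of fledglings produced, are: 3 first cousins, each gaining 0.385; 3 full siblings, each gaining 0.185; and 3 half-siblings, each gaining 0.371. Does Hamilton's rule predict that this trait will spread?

Hamilton's rule: the trait is favored when the sum of r·B over every recipient exceeds the actor's cost C.
r to a first cousin = 0.125 (first cousins share one grandparent pair — two paths of length 4: r = 2·(1/2)^4 = 1/8).
r to a full sibling = 1/2 (full sibs share both parents — two paths of length 2: r = 2·(1/2)^2 = 1/2).
r to a half-sibling = 1/4 (half-sibs share one parent — one path of length 2: r = (1/2)^2 = 1/4).
Summing one r·B term per recipient: 3·0.125·0.385 + 3·0.5·0.185 + 3·0.25·0.371 = 0.700125.
0.700125 < 0.86: the indirect benefit is less than the cost.

No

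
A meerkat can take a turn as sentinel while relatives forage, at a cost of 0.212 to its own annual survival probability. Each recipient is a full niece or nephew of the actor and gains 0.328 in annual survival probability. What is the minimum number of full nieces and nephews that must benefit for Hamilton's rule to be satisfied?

r to a full niece or nephew = 0.25 (full aunt/uncle↔niece/nephew: two paths of length 3 through the shared grandparent pair: r = 2·(1/2)^3 = 1/4).
Hamilton's rule: n·r·B > C  ⇒  n > C/(r·B) = 0.212/(0.25·0.328) = 2.585.
The smallest integer exceeding 2.585 is 3.

3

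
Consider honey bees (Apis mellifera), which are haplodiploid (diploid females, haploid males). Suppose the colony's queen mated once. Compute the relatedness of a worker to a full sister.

Haplodiploid full sisters inherit their father's entire haploid genome identically (contributing 1/2) and on average half of their mother's contribution (1/2 · 1/2 = 1/4); r = 1/2 + 1/4 = 3/4.

0.75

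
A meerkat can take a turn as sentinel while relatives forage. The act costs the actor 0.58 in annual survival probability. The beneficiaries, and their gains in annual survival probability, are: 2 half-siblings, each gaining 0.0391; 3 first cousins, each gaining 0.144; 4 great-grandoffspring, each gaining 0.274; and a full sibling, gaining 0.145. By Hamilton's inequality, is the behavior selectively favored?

No

Hamilton's rule: the trait is favored when the sum of r·B over every recipient exceeds the actor's cost C.
r to a half-sibling = 0.25 (half-sibs share one parent — one path of length 2: r = (1/2)^2 = 1/4).
r to a first cousin = 0.125 (first cousins share one grandparent pair — two paths of length 4: r = 2·(1/2)^4 = 1/8).
r to a great-grandoffspring = 0.125 (three parent–offspring links: r = (1/2)^3 = 1/8).
r to a full sibling = 0.5 (full sibs share both parents — two paths of length 2: r = 2·(1/2)^2 = 1/2).
Summing one r·B term per recipient: 2·0.25·0.0391 + 3·0.125·0.144 + 4·0.125·0.274 + 1·0.5·0.145 = 0.28305.
0.28305 < 0.58: the indirect benefit is less than the cost.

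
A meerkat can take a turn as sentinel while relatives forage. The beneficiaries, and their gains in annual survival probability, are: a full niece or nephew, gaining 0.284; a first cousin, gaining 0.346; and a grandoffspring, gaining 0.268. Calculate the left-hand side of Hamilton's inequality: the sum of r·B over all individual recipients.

r to a full niece or nephew = 0.25 (full aunt/uncle↔niece/nephew: two paths of length 3 through the shared grandparent pair: r = 2·(1/2)^3 = 1/4).
r to a first cousin = 0.125 (first cousins share one grandparent pair — two paths of length 4: r = 2·(1/2)^4 = 1/8).
r to a grandoffspring = 0.25 (two parent–offspring links: r = (1/2)^2 = 1/4).
Summing one r·B term per recipient: 1·0.25·0.284 + 1·0.125·0.346 + 1·0.25·0.268 = 0.18125.

0.18125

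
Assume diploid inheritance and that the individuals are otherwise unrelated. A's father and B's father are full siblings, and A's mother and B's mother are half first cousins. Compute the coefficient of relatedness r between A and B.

0.140625

Relatedness sums over independent paths through distinct common ancestors.
A and B are related in two ways: first cousins through their fathers (r = 1/8) and half second cousins through their mothers (r = 1/64).
r = 1/8 + 1/64 = 9/64 = 0.140625.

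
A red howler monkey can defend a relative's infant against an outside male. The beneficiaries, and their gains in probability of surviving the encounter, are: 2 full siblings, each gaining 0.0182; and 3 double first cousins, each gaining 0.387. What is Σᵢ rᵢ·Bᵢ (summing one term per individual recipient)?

r to a full sibling = 0.5 (full sibs share both parents — two paths of length 2: r = 2·(1/2)^2 = 1/2).
r to a double first cousin = 0.25 (double first cousins share both grandparent pairs — four paths of length 4: r = 4·(1/2)^4 = 1/4).
Summing one r·B term per recipient: 2·0.5·0.0182 + 3·0.25·0.387 = 0.30845.

0.30845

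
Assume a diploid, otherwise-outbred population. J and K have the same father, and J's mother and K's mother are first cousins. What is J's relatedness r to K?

0.28125

Relatedness sums over independent paths through distinct common ancestors.
J and K are related in two ways: half-sibs through their shared father (r = 1/4) and second cousins through their mothers (r = 1/32).
r = 1/4 + 1/32 = 9/32 = 0.28125.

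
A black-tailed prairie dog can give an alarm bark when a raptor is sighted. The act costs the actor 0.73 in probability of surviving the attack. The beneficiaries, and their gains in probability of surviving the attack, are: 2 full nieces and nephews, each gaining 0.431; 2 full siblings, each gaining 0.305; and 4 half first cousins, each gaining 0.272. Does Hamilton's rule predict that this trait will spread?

No

Hamilton's rule: the trait is favored when the sum of r·B over every recipient exceeds the actor's cost C.
r to a full niece or nephew = 0.25 (full aunt/uncle↔niece/nephew: two paths of length 3 through the shared grandparent pair: r = 2·(1/2)^3 = 1/4).
r to a full sibling = 0.5 (full sibs share both parents — two paths of length 2: r = 2·(1/2)^2 = 1/2).
r to a half first cousin = 0.0625 (half first cousins share one grandparent — one path of length 4: r = (1/2)^4 = 1/16).
Summing one r·B term per recipient: 2·0.25·0.431 + 2·0.5·0.305 + 4·0.0625·0.272 = 0.5885.
0.5885 < 0.73: the indirect benefit is less than the cost.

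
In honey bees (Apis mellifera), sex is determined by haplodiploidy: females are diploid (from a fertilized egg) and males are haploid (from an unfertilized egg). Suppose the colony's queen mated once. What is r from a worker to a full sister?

Haplodiploid full sisters inherit their father's entire haploid genome identically (contributing 1/2) and on average half of their mother's contribution (1/2 · 1/2 = 1/4); r = 1/2 + 1/4 = 3/4.

0.75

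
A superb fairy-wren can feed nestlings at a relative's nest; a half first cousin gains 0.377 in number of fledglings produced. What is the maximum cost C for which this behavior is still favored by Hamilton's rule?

0.0235625

r to a half first cousin = 0.0625 (half first cousins share one grandparent — one path of length 4: r = (1/2)^4 = 1/16).
Hamilton's rule: n·r·B > C, so the trait is favored while C < n·r·B = 1·0.0625·0.377 = 0.0235625.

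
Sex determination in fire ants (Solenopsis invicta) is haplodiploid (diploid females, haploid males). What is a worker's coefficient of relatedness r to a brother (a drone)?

0.25

Her haploid brother carries none of their father's genes and a random half of their mother's genome; that half matches the maternal half of her own genome with probability 1/2: r = 1/2 · 1/2 = 1/4.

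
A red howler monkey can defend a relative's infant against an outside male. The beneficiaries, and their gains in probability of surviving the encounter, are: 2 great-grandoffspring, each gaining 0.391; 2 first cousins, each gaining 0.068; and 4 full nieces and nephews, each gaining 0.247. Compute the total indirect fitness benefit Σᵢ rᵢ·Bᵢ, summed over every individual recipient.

r to a great-grandoffspring = 0.125 (three parent–offspring links: r = (1/2)^3 = 1/8).
r to a first cousin = 1/8 (first cousins share one grandparent pair — two paths of length 4: r = 2·(1/2)^4 = 1/8).
r to a full niece or nephew = 1/4 (full aunt/uncle↔niece/nephew: two paths of length 3 through the shared grandparent pair: r = 2·(1/2)^3 = 1/4).
Summing one r·B term per recipient: 2·0.125·0.391 + 2·0.125·0.068 + 4·0.25·0.247 = 0.36175.

0.36175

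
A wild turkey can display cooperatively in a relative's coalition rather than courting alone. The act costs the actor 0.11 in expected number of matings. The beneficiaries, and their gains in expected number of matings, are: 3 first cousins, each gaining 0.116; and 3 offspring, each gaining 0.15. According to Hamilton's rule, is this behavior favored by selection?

Hamilton's rule: the trait is favored when the sum of r·B over every recipient exceeds the actor's cost C.
r to a first cousin = 0.125 (first cousins share one grandparent pair — two paths of length 4: r = 2·(1/2)^4 = 1/8).
r to an offspring = 1/2 (one parent–offspring link: r = (1/2)^1 = 1/2).
Summing one r·B term per recipient: 3·0.125·0.116 + 3·0.5·0.15 = 0.2685.
0.2685 > 0.11: the indirect benefit exceeds the cost.

Yes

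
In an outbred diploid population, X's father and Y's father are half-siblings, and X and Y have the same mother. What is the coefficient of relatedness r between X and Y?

Relatedness sums over independent paths through distinct common ancestors.
X and Y are related in two ways: half first cousins through their fathers (r = 1/16) and half-sibs through their shared mother (r = 1/4).
r = 1/16 + 1/4 = 5/16 = 0.3125.

0.3125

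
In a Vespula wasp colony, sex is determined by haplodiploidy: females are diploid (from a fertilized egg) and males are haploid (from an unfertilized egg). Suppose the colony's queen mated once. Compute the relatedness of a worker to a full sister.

0.75

Haplodiploid full sisters inherit their father's entire haploid genome identically (contributing 1/2) and on average half of their mother's contribution (1/2 · 1/2 = 1/4); r = 1/2 + 1/4 = 3/4.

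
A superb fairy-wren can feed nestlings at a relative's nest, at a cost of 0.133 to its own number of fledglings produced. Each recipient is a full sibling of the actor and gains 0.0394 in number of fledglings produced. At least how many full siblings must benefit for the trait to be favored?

r to a full sibling = 0.5 (full sibs share both parents — two paths of length 2: r = 2·(1/2)^2 = 1/2).
Hamilton's rule: n·r·B > C  ⇒  n > C/(r·B) = 0.133/(0.5·0.0394) = 6.751.
The smallest integer exceeding 6.751 is 7.

7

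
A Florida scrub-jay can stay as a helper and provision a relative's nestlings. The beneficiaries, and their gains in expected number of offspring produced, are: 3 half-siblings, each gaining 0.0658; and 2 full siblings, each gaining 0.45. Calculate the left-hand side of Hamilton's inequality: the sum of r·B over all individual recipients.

r to a half-sibling = 1/4 (half-sibs share one parent — one path of length 2: r = (1/2)^2 = 1/4).
r to a full sibling = 0.5 (full sibs share both parents — two paths of length 2: r = 2·(1/2)^2 = 1/2).
Summing one r·B term per recipient: 3·0.25·0.0658 + 2·0.5·0.45 = 0.49935.

0.49935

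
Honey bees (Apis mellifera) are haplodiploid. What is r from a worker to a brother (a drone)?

0.25

Her haploid brother carries none of their father's genes and a random half of their mother's genome; that half matches the maternal half of her own genome with probability 1/2: r = 1/2 · 1/2 = 1/4.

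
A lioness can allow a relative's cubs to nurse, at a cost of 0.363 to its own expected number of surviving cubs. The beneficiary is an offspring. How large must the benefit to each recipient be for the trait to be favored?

0.726

r to an offspring = 1/2 (one parent–offspring link: r = (1/2)^1 = 1/2).
Hamilton's rule with n recipients of equal r: n·r·B > C, so B > C/(n·r) = 0.363/(1·0.5) = 0.726.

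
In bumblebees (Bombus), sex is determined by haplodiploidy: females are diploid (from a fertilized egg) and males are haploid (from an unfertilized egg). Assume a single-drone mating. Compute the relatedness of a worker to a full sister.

0.75

Haplodiploid full sisters inherit their father's entire haploid genome identically (contributing 1/2) and on average half of their mother's contribution (1/2 · 1/2 = 1/4); r = 1/2 + 1/4 = 3/4.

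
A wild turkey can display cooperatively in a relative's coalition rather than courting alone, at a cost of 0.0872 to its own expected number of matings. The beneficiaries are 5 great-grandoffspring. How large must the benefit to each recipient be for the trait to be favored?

0.1395

r to a great-grandoffspring = 0.125 (three parent–offspring links: r = (1/2)^3 = 1/8).
Hamilton's rule with n recipients of equal r: n·r·B > C, so B > C/(n·r) = 0.0872/(5·0.125) = 0.1395.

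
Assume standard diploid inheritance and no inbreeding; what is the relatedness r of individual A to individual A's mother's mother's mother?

0.125

Each parent–offspring link contributes a factor of 1/2, and independent paths through distinct common ancestors add.
Three parent–offspring links: r = (1/2)^3 = 1/8.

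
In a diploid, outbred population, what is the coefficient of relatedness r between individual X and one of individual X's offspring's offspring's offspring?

0.125

Each parent–offspring link contributes a factor of 1/2, and independent paths through distinct common ancestors add.
Three parent–offspring links: r = (1/2)^3 = 1/8.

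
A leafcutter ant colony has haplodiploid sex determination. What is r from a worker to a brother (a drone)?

Her haploid brother carries none of their father's genes and a random half of their mother's genome; that half matches the maternal half of her own genome with probability 1/2: r = 1/2 · 1/2 = 1/4.

0.25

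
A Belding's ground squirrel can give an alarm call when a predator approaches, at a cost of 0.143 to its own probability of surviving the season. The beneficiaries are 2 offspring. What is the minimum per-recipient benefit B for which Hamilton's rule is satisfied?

0.143

r to an offspring = 1/2 (one parent–offspring link: r = (1/2)^1 = 1/2).
Hamilton's rule with n recipients of equal r: n·r·B > C, so B > C/(n·r) = 0.143/(2·0.5) = 0.143.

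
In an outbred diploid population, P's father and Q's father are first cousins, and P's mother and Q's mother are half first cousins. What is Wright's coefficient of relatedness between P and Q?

With two independent routes of shared ancestry, r is the sum of the two contributions.
P and Q are related in two ways: second cousins through their fathers (r = 1/32) and half second cousins through their mothers (r = 1/64).
r = 1/32 + 1/64 = 0.046875.

0.046875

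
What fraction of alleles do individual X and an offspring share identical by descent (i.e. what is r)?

One parent–offspring link: r = (1/2)^1 = 1/2.

0.5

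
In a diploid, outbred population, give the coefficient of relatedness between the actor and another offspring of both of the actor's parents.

0.5

Each parent–offspring link contributes a factor of 1/2, and independent paths through distinct common ancestors add.
Full sibs share both parents — two paths of length 2: r = 2·(1/2)^2 = 1/2.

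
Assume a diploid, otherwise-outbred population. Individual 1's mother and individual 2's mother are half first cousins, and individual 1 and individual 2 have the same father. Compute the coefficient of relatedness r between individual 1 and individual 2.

Relatedness sums over independent paths through distinct common ancestors.
Individual 1 and individual 2 are related in two ways: half second cousins through their mothers (r = 1/64) and half-sibs through their shared father (r = 1/4).
r = 1/64 + 1/4 = 0.265625.

0.265625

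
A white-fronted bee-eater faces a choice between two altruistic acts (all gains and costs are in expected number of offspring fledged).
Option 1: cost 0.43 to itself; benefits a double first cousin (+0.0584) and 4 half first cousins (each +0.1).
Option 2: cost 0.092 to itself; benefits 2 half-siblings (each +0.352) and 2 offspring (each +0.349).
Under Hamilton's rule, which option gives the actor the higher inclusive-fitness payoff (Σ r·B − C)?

Option 2

Option 1: r to a double first cousin = 0.25.
Option 1: r to a half first cousin = 0.0625.
Option 1: Σ r·B − C = (1·0.25·0.0584 + 4·0.0625·0.1) − 0.43 = -0.3904.
Option 2: r to a half-sibling = 0.25.
Option 2: r to an offspring = 0.5.
Option 2: Σ r·B − C = (2·0.25·0.352 + 2·0.5·0.349) − 0.092 = 0.433.
Option 2 has the higher net inclusive-fitness payoff.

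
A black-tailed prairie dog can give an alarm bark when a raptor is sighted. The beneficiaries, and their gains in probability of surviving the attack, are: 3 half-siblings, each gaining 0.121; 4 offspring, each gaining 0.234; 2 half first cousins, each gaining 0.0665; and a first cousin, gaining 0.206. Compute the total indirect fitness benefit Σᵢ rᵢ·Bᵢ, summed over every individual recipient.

0.5928125

r to a half-sibling = 1/4 (half-sibs share one parent — one path of length 2: r = (1/2)^2 = 1/4).
r to an offspring = 0.5 (one parent–offspring link: r = (1/2)^1 = 1/2).
r to a half first cousin = 0.0625 (half first cousins share one grandparent — one path of length 4: r = (1/2)^4 = 1/16).
r to a first cousin = 1/8 (first cousins share one grandparent pair — two paths of length 4: r = 2·(1/2)^4 = 1/8).
Summing one r·B term per recipient: 3·0.25·0.121 + 4·0.5·0.234 + 2·0.0625·0.0665 + 1·0.125·0.206 = 0.5928125.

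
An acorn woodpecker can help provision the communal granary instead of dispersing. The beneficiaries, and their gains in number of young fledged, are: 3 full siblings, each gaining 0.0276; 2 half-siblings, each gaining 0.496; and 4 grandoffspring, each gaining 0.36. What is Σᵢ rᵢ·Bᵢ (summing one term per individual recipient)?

r to a full sibling = 0.5 (full sibs share both parents — two paths of length 2: r = 2·(1/2)^2 = 1/2).
r to a half-sibling = 0.25 (half-sibs share one parent — one path of length 2: r = (1/2)^2 = 1/4).
r to a grandoffspring = 1/4 (two parent–offspring links: r = (1/2)^2 = 1/4).
Summing one r·B term per recipient: 3·0.5·0.0276 + 2·0.25·0.496 + 4·0.25·0.36 = 0.6494.

0.6494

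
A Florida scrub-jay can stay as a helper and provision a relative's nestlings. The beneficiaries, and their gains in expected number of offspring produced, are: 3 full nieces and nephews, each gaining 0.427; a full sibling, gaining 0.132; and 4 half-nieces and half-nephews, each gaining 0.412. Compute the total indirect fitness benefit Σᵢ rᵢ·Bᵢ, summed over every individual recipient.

r to a full niece or nephew = 1/4 (full aunt/uncle↔niece/nephew: two paths of length 3 through the shared grandparent pair: r = 2·(1/2)^3 = 1/4).
r to a full sibling = 0.5 (full sibs share both parents — two paths of length 2: r = 2·(1/2)^2 = 1/2).
r to a half-niece or half-nephew = 1/8 (half-aunt/uncle↔niece/nephew: one path of length 3: r = (1/2)^3 = 1/8).
Summing one r·B term per recipient: 3·0.25·0.427 + 1·0.5·0.132 + 4·0.125·0.412 = 0.59225.

0.59225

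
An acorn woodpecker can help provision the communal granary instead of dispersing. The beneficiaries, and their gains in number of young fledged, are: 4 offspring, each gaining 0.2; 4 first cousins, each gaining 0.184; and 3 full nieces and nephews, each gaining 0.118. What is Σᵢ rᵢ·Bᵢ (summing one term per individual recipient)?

r to an offspring = 1/2 (one parent–offspring link: r = (1/2)^1 = 1/2).
r to a first cousin = 1/8 (first cousins share one grandparent pair — two paths of length 4: r = 2·(1/2)^4 = 1/8).
r to a full niece or nephew = 1/4 (full aunt/uncle↔niece/nephew: two paths of length 3 through the shared grandparent pair: r = 2·(1/2)^3 = 1/4).
Summing one r·B term per recipient: 4·0.5·0.2 + 4·0.125·0.184 + 3·0.25·0.118 = 0.5805.

0.5805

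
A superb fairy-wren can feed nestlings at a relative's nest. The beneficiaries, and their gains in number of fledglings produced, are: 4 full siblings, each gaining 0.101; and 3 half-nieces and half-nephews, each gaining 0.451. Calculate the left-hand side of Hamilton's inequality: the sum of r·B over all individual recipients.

0.371125

r to a full sibling = 0.5 (full sibs share both parents — two paths of length 2: r = 2·(1/2)^2 = 1/2).
r to a half-niece or half-nephew = 1/8 (half-aunt/uncle↔niece/nephew: one path of length 3: r = (1/2)^3 = 1/8).
Summing one r·B term per recipient: 4·0.5·0.101 + 3·0.125·0.451 = 0.371125.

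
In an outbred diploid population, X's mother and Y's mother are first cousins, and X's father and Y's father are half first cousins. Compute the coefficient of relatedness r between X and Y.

0.046875

Relatedness sums over independent paths through distinct common ancestors.
X and Y are related in two ways: second cousins through their mothers (r = 1/32) and half second cousins through their fathers (r = 1/64).
r = 1/32 + 1/64 = 0.046875.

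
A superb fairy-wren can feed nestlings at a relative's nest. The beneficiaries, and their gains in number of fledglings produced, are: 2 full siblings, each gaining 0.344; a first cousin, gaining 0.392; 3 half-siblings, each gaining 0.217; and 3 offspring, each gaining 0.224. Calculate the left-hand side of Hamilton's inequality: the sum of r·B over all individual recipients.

0.89175

r to a full sibling = 0.5 (full sibs share both parents — two paths of length 2: r = 2·(1/2)^2 = 1/2).
r to a first cousin = 0.125 (first cousins share one grandparent pair — two paths of length 4: r = 2·(1/2)^4 = 1/8).
r to a half-sibling = 1/4 (half-sibs share one parent — one path of length 2: r = (1/2)^2 = 1/4).
r to an offspring = 1/2 (one parent–offspring link: r = (1/2)^1 = 1/2).
Summing one r·B term per recipient: 2·0.5·0.344 + 1·0.125·0.392 + 3·0.25·0.217 + 3·0.5·0.224 = 0.89175.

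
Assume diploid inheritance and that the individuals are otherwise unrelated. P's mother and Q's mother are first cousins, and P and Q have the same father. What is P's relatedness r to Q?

0.28125

Independent pedigree routes through distinct common ancestors add.
P and Q are related in two ways: second cousins through their mothers (r = 1/32) and half-sibs through their shared father (r = 1/4).
r = 1/32 + 1/4 = 9/32 = 0.28125.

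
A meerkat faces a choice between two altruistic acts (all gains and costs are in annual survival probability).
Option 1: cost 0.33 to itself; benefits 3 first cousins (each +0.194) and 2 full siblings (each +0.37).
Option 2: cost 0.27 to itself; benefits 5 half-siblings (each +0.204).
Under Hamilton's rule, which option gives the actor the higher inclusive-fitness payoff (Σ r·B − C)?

Option 1: r to a first cousin = 0.125.
Option 1: r to a full sibling = 0.5.
Option 1: Σ r·B − C = (3·0.125·0.194 + 2·0.5·0.37) − 0.33 = 0.11275.
Option 2: r to a half-sibling = 0.25.
Option 2: Σ r·B − C = (5·0.25·0.204) − 0.27 = -0.015.
Option 1 has the higher net inclusive-fitness payoff.

Option 1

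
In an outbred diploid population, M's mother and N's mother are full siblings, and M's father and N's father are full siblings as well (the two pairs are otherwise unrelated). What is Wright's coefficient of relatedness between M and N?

0.25

Independent pedigree routes through distinct common ancestors add.
M and N are related in two ways: first cousins through their mothers (r = 1/8) and first cousins through their fathers (r = 1/8) — i.e. double first cousins.
r = 1/8 + 1/8 = 1/4 = 0.25.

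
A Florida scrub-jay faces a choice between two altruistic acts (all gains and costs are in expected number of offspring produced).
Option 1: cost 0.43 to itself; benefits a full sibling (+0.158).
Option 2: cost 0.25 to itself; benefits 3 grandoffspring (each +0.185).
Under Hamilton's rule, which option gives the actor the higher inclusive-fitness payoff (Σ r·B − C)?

Option 1: r to a full sibling = 0.5.
Option 1: Σ r·B − C = (1·0.5·0.158) − 0.43 = -0.351.
Option 2: r to a grandoffspring = 0.25.
Option 2: Σ r·B − C = (3·0.25·0.185) − 0.25 = -0.11125.
Option 2 has the higher net inclusive-fitness payoff.

Option 2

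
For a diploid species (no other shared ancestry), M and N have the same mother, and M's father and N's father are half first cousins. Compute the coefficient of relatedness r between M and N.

0.265625

Relatedness sums over independent paths through distinct common ancestors.
M and N are related in two ways: half-sibs through their shared mother (r = 1/4) and half second cousins through their fathers (r = 1/64).
r = 1/4 + 1/64 = 17/64 = 0.265625.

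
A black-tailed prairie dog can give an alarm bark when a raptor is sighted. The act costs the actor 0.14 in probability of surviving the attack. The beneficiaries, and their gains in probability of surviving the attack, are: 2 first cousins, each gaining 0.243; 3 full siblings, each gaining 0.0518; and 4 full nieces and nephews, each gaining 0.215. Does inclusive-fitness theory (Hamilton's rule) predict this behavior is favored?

Hamilton's rule: the trait is favored when the sum of r·B over every recipient exceeds the actor's cost C.
r to a first cousin = 0.125 (first cousins share one grandparent pair — two paths of length 4: r = 2·(1/2)^4 = 1/8).
r to a full sibling = 1/2 (full sibs share both parents — two paths of length 2: r = 2·(1/2)^2 = 1/2).
r to a full niece or nephew = 1/4 (full aunt/uncle↔niece/nephew: two paths of length 3 through the shared grandparent pair: r = 2·(1/2)^3 = 1/4).
Summing one r·B term per recipient: 2·0.125·0.243 + 3·0.5·0.0518 + 4·0.25·0.215 = 0.35345.
0.35345 > 0.14: the indirect benefit exceeds the cost.

Yes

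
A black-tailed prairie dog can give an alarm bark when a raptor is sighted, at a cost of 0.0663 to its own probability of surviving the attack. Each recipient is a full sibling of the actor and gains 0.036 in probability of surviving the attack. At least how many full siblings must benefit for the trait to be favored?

r to a full sibling = 0.5 (full sibs share both parents — two paths of length 2: r = 2·(1/2)^2 = 1/2).
Hamilton's rule: n·r·B > C  ⇒  n > C/(r·B) = 0.0663/(0.5·0.036) = 3.683.
The smallest integer exceeding 3.683 is 4.

4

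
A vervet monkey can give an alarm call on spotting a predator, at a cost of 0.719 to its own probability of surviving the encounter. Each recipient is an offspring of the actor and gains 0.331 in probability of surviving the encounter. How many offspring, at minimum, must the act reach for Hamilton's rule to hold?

5

r to an offspring = 1/2 (one parent–offspring link: r = (1/2)^1 = 1/2).
Hamilton's rule: n·r·B > C  ⇒  n > C/(r·B) = 0.719/(0.5·0.331) = 4.344.
The smallest integer exceeding 4.344 is 5.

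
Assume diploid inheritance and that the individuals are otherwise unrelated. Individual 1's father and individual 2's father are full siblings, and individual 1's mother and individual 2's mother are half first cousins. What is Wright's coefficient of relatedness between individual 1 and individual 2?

0.140625

With two independent routes of shared ancestry, r is the sum of the two contributions.
Individual 1 and individual 2 are related in two ways: first cousins through their fathers (r = 1/8) and half second cousins through their mothers (r = 1/64).
r = 1/8 + 1/64 = 0.140625.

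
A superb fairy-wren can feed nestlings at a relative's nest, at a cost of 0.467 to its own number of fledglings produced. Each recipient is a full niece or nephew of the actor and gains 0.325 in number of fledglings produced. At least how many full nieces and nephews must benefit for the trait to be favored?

6

r to a full niece or nephew = 0.25 (full aunt/uncle↔niece/nephew: two paths of length 3 through the shared grandparent pair: r = 2·(1/2)^3 = 1/4).
Hamilton's rule: n·r·B > C  ⇒  n > C/(r·B) = 0.467/(0.25·0.325) = 5.748.
The smallest integer exceeding 5.748 is 6.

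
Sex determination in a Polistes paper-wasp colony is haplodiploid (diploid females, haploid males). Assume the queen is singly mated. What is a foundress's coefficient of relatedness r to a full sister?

0.75

Haplodiploid full sisters inherit their father's entire haploid genome identically (contributing 1/2) and on average half of their mother's contribution (1/2 · 1/2 = 1/4); r = 1/2 + 1/4 = 3/4.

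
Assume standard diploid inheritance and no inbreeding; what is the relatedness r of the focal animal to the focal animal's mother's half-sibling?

Each parent–offspring link contributes a factor of 1/2, and independent paths through distinct common ancestors add.
Half-aunt/uncle↔niece/nephew: one path of length 3: r = (1/2)^3 = 1/8.

0.125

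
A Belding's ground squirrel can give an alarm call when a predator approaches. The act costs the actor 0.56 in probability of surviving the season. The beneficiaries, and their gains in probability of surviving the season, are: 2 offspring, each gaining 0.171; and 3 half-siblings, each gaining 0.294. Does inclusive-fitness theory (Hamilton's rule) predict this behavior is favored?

Hamilton's rule: the trait is favored when the sum of r·B over every recipient exceeds the actor's cost C.
r to an offspring = 1/2 (one parent–offspring link: r = (1/2)^1 = 1/2).
r to a half-sibling = 1/4 (half-sibs share one parent — one path of length 2: r = (1/2)^2 = 1/4).
Summing one r·B term per recipient: 2·0.5·0.171 + 3·0.25·0.294 = 0.3915.
0.3915 < 0.56: the indirect benefit is less than the cost.

No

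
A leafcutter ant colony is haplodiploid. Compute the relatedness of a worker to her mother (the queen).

0.5

One meiotic link between diploid queen and diploid daughter: r = 1/2.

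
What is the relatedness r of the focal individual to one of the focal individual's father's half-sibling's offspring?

Each parent–offspring link contributes a factor of 1/2, and independent paths through distinct common ancestors add.
Half first cousins share one grandparent — one path of length 4: r = (1/2)^4 = 1/16.

0.0625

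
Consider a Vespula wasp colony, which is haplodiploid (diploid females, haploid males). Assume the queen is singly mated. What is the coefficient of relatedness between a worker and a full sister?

0.75

Haplodiploid full sisters inherit their father's entire haploid genome identically (contributing 1/2) and on average half of their mother's contribution (1/2 · 1/2 = 1/4); r = 1/2 + 1/4 = 3/4.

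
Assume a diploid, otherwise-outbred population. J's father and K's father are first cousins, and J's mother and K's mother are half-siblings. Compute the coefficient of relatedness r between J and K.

0.09375

With two independent routes of shared ancestry, r is the sum of the two contributions.
J and K are related in two ways: second cousins through their fathers (r = 1/32) and half first cousins through their mothers (r = 1/16).
r = 1/32 + 1/16 = 3/32 = 0.09375.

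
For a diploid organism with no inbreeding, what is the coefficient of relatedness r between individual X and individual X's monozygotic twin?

1

Each parent–offspring link contributes a factor of 1/2, and independent paths through distinct common ancestors add.
Monozygotic twins share every allele identical by descent: r = 1.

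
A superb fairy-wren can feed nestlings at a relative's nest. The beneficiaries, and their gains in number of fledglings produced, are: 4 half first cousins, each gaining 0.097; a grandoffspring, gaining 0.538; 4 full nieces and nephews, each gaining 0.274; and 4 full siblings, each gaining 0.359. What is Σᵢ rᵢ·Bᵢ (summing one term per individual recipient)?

1.15075

r to a half first cousin = 1/16 (half first cousins share one grandparent — one path of length 4: r = (1/2)^4 = 1/16).
r to a grandoffspring = 0.25 (two parent–offspring links: r = (1/2)^2 = 1/4).
r to a full niece or nephew = 1/4 (full aunt/uncle↔niece/nephew: two paths of length 3 through the shared grandparent pair: r = 2·(1/2)^3 = 1/4).
r to a full sibling = 1/2 (full sibs share both parents — two paths of length 2: r = 2·(1/2)^2 = 1/2).
Summing one r·B term per recipient: 4·0.0625·0.097 + 1·0.25·0.538 + 4·0.25·0.274 + 4·0.5·0.359 = 1.15075.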